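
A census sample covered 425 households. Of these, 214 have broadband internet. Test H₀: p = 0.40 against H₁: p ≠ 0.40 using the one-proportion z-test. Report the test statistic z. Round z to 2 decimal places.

With x = 214 successes in n = 425, p̂ = 0.50353.
Null standard error: √(0.40·0.60/425) = √0.000564706 = 0.023764.
z = (0.50353 − 0.40)/0.023764 = 0.10353/0.023764 = 4.36.

z = 4.36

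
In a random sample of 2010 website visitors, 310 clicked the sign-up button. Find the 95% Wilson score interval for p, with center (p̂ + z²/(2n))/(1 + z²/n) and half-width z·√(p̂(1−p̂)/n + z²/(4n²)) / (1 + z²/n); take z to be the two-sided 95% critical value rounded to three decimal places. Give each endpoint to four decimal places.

p̂ = 310/2010 = 0.15423; z = 1.960, so z² = 3.841600.
Denominator 1 + z²/n = 1 + 3.841600/2010 = 1.001911.
Adjusted center: (0.15423 + z²/(2n))/1.001911 = 0.15489.
Radicand: p̂(1−p̂)/n + z²/(4n²) = 0.000064897 + 0.000000238 = 0.000065135.
Half-width = z·√(radicand)/denom = 1.960·0.008071/1.001911 = 0.01579.
CI: 0.15489 ± 0.01579 = (0.1391, 0.1707).

(0.1391, 0.1707)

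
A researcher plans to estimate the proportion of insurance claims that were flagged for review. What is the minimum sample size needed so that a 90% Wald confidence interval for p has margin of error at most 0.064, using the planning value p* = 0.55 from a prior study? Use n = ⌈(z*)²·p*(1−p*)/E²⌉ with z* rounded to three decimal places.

n = 164

z* = 1.645 at the 90% level.
p*(1−p*) = 0.2475.
Required n before rounding: 2.706025 × 0.2475 / 0.064² = 163.511.
⌈163.511⌉ = 164.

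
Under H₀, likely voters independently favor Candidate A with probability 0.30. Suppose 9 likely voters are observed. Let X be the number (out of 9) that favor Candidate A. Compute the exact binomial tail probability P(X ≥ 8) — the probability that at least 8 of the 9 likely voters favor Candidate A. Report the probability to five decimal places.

P = 0.00043

X is binomial with n = 9 and p = 0.30.
P(X ≥ 8) = C(9,8)·0.30^8·0.70^1 + C(9,9)·0.30^9·0.70^0.
= 0.000413 + 0.000020 = 0.00043.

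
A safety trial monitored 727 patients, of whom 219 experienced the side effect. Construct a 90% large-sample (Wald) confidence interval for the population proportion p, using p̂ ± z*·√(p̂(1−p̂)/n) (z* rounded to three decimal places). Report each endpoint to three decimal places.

p̂ = 219/727 = 0.30124.
Standard error of p̂: √(0.210494/727) = √0.000289537 = 0.017016.
z* = 1.645 at the 90% level.
Margin of error: 1.645 × 0.017016 = 0.02799.
CI: 0.30124 ± 0.02799 = (0.273, 0.329).

(0.273, 0.329)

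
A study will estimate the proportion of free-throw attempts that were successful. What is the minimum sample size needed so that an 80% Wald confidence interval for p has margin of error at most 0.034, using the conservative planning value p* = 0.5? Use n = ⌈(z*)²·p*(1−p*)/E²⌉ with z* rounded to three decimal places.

n = 356

For 80% confidence, z* = 1.282.
p*(1−p*) = 0.50·0.50 = 0.2500.
Required n before rounding: 1.643524 × 0.2500 / 0.034² = 355.433.
⌈355.433⌉ = 356.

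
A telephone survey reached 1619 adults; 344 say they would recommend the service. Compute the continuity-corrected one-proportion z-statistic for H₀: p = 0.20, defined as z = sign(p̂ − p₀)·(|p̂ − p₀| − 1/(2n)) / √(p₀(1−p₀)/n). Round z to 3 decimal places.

z = 1.224

p̂ = 344/1619 = 0.21248. p̂ − p₀ = 0.012477.
1/(2n) = 0.000309.
Corrected numerator: |0.012477| − 0.000309 = 0.012168.
SE₀ = √(0.20·0.80/1619) = 0.009941.
z = +0.012168/0.009941 = 1.224.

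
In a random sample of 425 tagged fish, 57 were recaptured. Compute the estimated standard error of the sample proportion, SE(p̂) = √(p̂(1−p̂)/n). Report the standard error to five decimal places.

SE = 0.01653

The sample proportion is 57/425 = 0.13412.
p̂(1−p̂) = 0.13412·0.86588 = 0.116132.
SE = √(0.116132/425) = 0.01653.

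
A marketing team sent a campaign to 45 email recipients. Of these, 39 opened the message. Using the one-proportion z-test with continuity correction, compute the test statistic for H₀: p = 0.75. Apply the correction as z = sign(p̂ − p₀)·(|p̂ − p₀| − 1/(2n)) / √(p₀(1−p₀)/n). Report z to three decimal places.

z = 1.635

p̂ = 39/45 = 0.86667. p̂ − p₀ = 0.116667.
1/(2n) = 0.011111.
Corrected numerator: |0.116667| − 0.011111 = 0.105556.
Under H₀, SE = √(p₀(1−p₀)/n) = √(0.75·0.25/45) = √0.004166667 = 0.064550.
z = +0.105556/0.064550 = 1.635.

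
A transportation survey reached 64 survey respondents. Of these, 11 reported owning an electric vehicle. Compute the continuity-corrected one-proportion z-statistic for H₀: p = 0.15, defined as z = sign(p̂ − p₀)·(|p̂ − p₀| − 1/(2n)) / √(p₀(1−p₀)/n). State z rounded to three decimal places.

z = 0.315

With x = 11 successes in n = 64, p̂ = 0.17188. p̂ − p₀ = 0.021875.
1/(2n) = 0.007812.
Corrected numerator: |0.021875| − 0.007812 = 0.014063.
Under H₀, SE = √(p₀(1−p₀)/n) = √(0.15·0.85/64) = √0.001992188 = 0.044634.
z = (+)0.014063/0.044634 = 0.315.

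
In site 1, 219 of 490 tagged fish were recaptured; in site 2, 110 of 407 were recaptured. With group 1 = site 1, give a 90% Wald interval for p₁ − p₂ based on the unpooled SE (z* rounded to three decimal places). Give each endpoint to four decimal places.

(0.1249, 0.2284)

p̂₁ = 219/490 = 0.44694, p̂₂ = 110/407 = 0.27027; p̂₁ − p̂₂ = 0.17667.
Unpooled SE = √(p̂₁(1−p̂₁)/n₁ + p̂₂(1−p̂₂)/n₂) = √(0.000504458 + 0.000484580) = 0.031449.
For 90% confidence, z* = 1.645. Margin = 1.645·0.031449 = 0.05173.
Interval: 0.17667 ± 0.05173 → (0.1249, 0.2284).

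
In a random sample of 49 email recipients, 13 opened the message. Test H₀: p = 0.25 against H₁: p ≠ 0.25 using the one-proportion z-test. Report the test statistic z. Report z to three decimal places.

z = 0.247

p̂ = 13/49 = 0.26531.
Under H₀, SE = √(p₀(1−p₀)/n) = √(0.25·0.75/49) = √0.003826531 = 0.061859.
z = (0.26531 − 0.25)/0.061859 = 0.01531/0.061859 = 0.247.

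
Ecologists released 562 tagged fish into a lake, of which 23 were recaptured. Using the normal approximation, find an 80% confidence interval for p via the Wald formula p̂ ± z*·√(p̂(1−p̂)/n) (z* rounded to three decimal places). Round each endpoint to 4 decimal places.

p̂ = 23/562 = 0.04093.
Standard error of p̂: √(0.039250/562) = √0.000069841 = 0.008357.
For 80% confidence, z* = 1.282.
Margin = 1.282·0.008357 = 0.01071.
Interval: 0.04093 ± 0.01071 → (0.0302, 0.0516).

(0.0302, 0.0516)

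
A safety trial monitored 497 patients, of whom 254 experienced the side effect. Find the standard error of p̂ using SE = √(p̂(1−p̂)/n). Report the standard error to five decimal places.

p̂ = 254/497 = 0.51107.
p̂(1−p̂) = 0.249877.
Dividing by n and taking the root: √0.000502771 = 0.02242.

SE = 0.02242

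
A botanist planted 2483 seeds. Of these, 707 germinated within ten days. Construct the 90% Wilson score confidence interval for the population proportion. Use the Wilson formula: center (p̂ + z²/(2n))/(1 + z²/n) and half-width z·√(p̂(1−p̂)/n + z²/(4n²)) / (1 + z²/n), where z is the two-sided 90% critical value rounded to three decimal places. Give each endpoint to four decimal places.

(0.2701, 0.2999)

p̂ = 707/2483 = 0.28474; z = 1.645, so z² = 2.706025.
1 + z²/n = 1.001090.
Center = (0.28474 + 0.000545)/1.001090 = 0.28497.
Radicand: p̂(1−p̂)/n + z²/(4n²) = 0.000082022 + 0.000000110 = 0.000082132.
Half-width = z·√(radicand)/denom = 1.645·0.009063/1.001090 = 0.01489.
So the interval runs from 0.2701 to 0.2999.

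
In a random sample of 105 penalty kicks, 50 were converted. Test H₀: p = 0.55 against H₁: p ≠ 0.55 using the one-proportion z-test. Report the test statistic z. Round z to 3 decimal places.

z = -1.520

p̂ = 50/105 = 0.47619.
Null standard error: √(0.55·0.45/105) = √0.002357143 = 0.048550.
z = (p̂ − p₀)/SE = (0.47619 − 0.55)/0.048550 = -1.520.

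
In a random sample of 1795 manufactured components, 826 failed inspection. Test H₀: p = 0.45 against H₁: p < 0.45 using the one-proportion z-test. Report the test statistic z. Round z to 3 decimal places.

With x = 826 successes in n = 1795, p̂ = 0.46017.
SE₀ = √(0.45·0.55/1795) = 0.011742.
Test statistic: z = 0.01017/0.011742 = 0.866.

z = 0.866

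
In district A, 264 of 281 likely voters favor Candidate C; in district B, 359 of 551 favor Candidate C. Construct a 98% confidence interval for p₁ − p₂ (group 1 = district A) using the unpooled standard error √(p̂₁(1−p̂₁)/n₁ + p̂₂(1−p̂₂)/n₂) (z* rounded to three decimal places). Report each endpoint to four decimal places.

(0.2303, 0.3456)

p̂₁ = 264/281 = 0.93950, p̂₂ = 359/551 = 0.65154; p̂₁ − p̂₂ = 0.28796.
Unpooled SE = √(p̂₁(1−p̂₁)/n₁ + p̂₂(1−p̂₂)/n₂) = √(0.000202271 + 0.000412041) = 0.024785.
z* = 2.326 at the 98% level. Margin = 2.326·0.024785 = 0.05765.
Interval: 0.28796 ± 0.05765 → (0.2303, 0.3456).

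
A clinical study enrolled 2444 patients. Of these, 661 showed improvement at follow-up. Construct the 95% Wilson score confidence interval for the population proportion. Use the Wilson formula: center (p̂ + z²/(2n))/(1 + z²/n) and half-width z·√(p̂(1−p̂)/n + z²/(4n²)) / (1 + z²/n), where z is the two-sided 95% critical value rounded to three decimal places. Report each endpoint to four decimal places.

p̂ = 661/2444 = 0.27046; z = 1.960, so z² = 3.841600.
1 + z²/n = 1.001572.
Adjusted center: (0.27046 + z²/(2n))/1.001572 = 0.27082.
Radicand: p̂(1−p̂)/n + z²/(4n²) = 0.000080733 + 0.000000161 = 0.000080894.
Half-width = z·√(radicand)/denom = 1.960·0.008994/1.001572 = 0.01760.
Interval: 0.27082 ± 0.01760 → (0.2532, 0.2884).

(0.2532, 0.2884)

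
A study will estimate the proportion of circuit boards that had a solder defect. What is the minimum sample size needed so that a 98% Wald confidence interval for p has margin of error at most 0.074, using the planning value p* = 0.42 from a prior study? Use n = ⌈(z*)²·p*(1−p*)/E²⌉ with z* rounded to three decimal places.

z* = 2.326 at the 98% level.
p*(1−p*) = 0.42·0.58 = 0.2436.
(z*)²·p*(1−p*)/E² = 5.410276·0.2436/0.005476 = 240.676.
⌈240.676⌉ = 241.

n = 241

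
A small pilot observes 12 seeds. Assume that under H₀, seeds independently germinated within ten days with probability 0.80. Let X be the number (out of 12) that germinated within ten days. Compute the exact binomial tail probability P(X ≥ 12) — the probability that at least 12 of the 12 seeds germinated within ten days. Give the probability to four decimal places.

X ~ Binomial(n=12, p=0.80).
P(X ≥ 12) = C(12,12)·0.80^12·0.20^0.
= 0.068719 = 0.0687.

P = 0.0687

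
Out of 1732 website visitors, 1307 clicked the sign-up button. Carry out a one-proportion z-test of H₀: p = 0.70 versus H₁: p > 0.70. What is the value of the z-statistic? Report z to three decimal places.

z = 4.960

p̂ = 1307/1732 = 0.75462.
Null standard error: √(0.70·0.30/1732) = √0.000121247 = 0.011011.
z = (p̂ − p₀)/SE = (0.75462 − 0.70)/0.011011 = 4.960.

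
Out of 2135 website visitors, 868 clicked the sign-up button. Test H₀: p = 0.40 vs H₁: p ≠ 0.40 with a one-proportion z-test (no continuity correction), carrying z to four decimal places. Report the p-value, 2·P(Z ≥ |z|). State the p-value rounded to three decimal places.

p-value = 0.536

Sample proportion p̂ = 868/2135 = 0.40656.
SE₀ = √(0.40·0.60/2135) = 0.010602.
z = (p̂ − p₀)/SE = (868/2135 − 0.40)/0.010602 ≈ 0.6185.
From the standard normal, 2·P(Z ≥ |z|) = 0.536.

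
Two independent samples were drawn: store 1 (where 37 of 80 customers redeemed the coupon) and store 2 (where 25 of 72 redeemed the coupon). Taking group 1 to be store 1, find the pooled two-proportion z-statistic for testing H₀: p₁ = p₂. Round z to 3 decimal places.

z = 1.444

Sample proportions: p̂₁ = 37/80 = 0.46250 and p̂₂ = 25/72 = 0.34722.
Pooling: p̂ = 62/152 = 0.40789.
SE = √[p̂(1−p̂)(1/n₁+1/n₂)] = √[0.40789·0.59211·(1/80+1/72)] ≈ 0.079833.
z = 0.11528/0.079833 = 1.444.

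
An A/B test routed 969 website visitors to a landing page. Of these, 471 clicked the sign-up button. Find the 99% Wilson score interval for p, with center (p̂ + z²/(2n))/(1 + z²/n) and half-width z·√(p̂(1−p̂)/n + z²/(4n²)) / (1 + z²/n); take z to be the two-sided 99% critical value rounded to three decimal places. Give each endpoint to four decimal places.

Here p̂ = 471/969 = 0.48607 and z = 2.576 (z² = 6.635776).
1 + z²/n = 1.006848.
Adjusted center: (0.48607 + z²/(2n))/1.006848 = 0.48616.
Radicand: p̂(1−p̂)/n + z²/(4n²) = 0.000257798 + 0.000001767 = 0.000259565.
Half-width = 2.576·√0.000259565/1.006848 = 0.04122.
CI: 0.48616 ± 0.04122 = (0.4449, 0.5274).

(0.4449, 0.5274)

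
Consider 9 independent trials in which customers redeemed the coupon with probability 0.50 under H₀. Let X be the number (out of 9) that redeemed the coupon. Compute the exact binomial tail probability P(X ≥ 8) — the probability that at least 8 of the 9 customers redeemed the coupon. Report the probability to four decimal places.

P = 0.0195

X ~ Binomial(n=9, p=0.50).
P(X ≥ 8) = C(9,8)·0.50^8·0.50^1 + C(9,9)·0.50^9·0.50^0.
= 0.017578 + 0.001953 = 0.0195.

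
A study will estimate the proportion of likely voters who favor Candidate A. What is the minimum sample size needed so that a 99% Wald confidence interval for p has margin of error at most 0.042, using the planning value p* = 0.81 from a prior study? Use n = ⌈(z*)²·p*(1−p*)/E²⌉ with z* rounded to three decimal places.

n = 579

For 99% confidence, z* = 2.576.
p*(1−p*) = 0.1539.
(z*)²·p*(1−p*)/E² = 6.635776·0.1539/0.001764 = 578.938.
Rounding up, n = 579.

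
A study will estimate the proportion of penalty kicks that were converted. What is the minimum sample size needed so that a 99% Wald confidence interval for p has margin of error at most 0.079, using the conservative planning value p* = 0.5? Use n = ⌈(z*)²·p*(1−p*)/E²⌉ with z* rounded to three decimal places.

n = 266

For 99% confidence, z* = 2.576.
p*(1−p*) = 0.50·0.50 = 0.2500.
Required n before rounding: 6.635776 × 0.2500 / 0.079² = 265.814.
Rounding up, n = 266.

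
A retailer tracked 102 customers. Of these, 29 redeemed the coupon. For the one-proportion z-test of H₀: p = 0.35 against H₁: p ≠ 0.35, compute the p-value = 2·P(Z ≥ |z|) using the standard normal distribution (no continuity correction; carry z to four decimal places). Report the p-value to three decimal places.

p-value = 0.164

p̂ = 29/102 = 0.28431.
SE₀ = √(0.35·0.65/102) = 0.047227.
Test statistic (full precision, shown to 4 dp): z = (29/102 − 0.35)/SE₀ ≈ -1.3909.
p-value = 2·P(Z ≥ |z|) with z = -1.3909 → 0.164.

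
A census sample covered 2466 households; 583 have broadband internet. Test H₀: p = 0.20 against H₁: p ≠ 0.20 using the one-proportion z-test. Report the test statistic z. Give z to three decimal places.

p̂ = 583/2466 = 0.23642.
Under H₀, SE = √(p₀(1−p₀)/n) = √(0.20·0.80/2466) = √0.000064882 = 0.008055.
z = (0.23642 − 0.20)/0.008055 = 0.03642/0.008055 = 4.521.

z = 4.521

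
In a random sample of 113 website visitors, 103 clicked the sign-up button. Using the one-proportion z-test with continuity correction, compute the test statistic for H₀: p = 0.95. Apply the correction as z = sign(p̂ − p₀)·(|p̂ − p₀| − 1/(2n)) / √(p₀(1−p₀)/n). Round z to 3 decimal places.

p̂ = 103/113 = 0.91150. p̂ − p₀ = -0.038496.
1/(2n) = 0.004425.
Corrected numerator: |-0.038496| − 0.004425 = 0.034071.
Under H₀, SE = √(p₀(1−p₀)/n) = √(0.95·0.05/113) = √0.000420354 = 0.020503.
z = (−)0.034071/0.020503 = -1.662.

z = -1.662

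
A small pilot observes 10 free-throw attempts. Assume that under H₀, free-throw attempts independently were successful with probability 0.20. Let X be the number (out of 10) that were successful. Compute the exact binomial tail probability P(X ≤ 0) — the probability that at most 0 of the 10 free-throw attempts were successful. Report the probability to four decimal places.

X ~ Binomial(n=10, p=0.20).
P(X ≤ 0) = C(10,0)·0.20^0·0.80^10.
= 0.107374 = 0.1074.

P = 0.1074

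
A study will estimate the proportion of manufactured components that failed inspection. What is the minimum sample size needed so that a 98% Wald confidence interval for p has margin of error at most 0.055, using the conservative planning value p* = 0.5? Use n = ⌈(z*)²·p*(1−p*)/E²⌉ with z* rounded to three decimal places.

z* = 2.326 at the 98% level.
p*(1−p*) = 0.50·0.50 = 0.2500.
(z*)²·p*(1−p*)/E² = 5.410276·0.2500/0.003025 = 447.130.
⌈447.130⌉ = 448.

n = 448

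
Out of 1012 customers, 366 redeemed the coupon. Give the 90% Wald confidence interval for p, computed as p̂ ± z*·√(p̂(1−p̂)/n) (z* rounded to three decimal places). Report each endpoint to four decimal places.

(0.3368, 0.3865)

Sample proportion p̂ = 366/1012 = 0.36166.
SE = √(p̂(1−p̂)/n) = √(0.230862/1012) = 0.015104.
The 90% critical value is z* = 1.645.
Margin of error: 1.645 × 0.015104 = 0.02485.
So the interval runs from 0.3368 to 0.3865.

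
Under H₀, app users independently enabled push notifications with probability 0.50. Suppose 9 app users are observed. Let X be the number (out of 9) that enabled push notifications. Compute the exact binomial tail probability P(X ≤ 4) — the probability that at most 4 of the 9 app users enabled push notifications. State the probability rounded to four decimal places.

P = 0.5000

X ~ Binomial(n=9, p=0.50).
P(X ≤ 4) = Σ_{j=0}^{4} C(9,j)·0.50^j·0.50^{9−j}.
= 0.001953 + 0.017578 + 0.070312 + 0.164062 + 0.246094 = 0.5000.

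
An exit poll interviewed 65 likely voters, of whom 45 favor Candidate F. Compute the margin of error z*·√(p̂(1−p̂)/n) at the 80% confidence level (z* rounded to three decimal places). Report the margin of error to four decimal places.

With x = 45 successes in n = 65, p̂ = 0.69231.
Standard error of p̂: √(0.213018/65) = √0.003277196 = 0.057247.
For 80% confidence, z* = 1.282.
Margin of error = z*·SE = 1.282 × 0.057247 = 0.0734.

ME = 0.0734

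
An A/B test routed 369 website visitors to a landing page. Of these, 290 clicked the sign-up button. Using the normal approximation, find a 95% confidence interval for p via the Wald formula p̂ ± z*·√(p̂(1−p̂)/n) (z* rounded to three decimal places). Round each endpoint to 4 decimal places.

Sample proportion p̂ = 290/369 = 0.78591.
Standard error of p̂: √(0.168257/369) = √0.000455980 = 0.021354.
For 95% confidence, z* = 1.960.
Margin of error: 1.960 × 0.021354 = 0.04185.
Interval: 0.78591 ± 0.04185 → (0.7441, 0.8278).

(0.7441, 0.8278)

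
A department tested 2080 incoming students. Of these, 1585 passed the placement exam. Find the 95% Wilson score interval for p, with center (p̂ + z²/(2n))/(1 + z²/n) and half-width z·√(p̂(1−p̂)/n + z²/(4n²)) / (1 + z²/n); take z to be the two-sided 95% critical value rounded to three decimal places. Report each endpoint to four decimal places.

Here p̂ = 1585/2080 = 0.76202 and z = 1.960 (z² = 3.841600).
1 + z²/n = 1.001847.
Adjusted center: (0.76202 + z²/(2n))/1.001847 = 0.76154.
Radicand: p̂(1−p̂)/n + z²/(4n²) = 0.000087186 + 0.000000222 = 0.000087408.
Half-width = 1.960·√0.000087408/1.001847 = 0.01829.
CI: 0.76154 ± 0.01829 = (0.7432, 0.7798).

(0.7432, 0.7798)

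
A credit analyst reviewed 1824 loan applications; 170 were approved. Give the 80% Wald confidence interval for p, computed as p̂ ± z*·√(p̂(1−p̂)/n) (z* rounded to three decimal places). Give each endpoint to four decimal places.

The sample proportion is 170/1824 = 0.09320.
SE = √(p̂(1−p̂)/n) = √(0.084515/1824) = 0.006807.
z* = 1.282 at the 80% level.
Margin of error: 1.282 × 0.006807 = 0.00873.
CI: 0.09320 ± 0.00873 = (0.0845, 0.1019).

(0.0845, 0.1019)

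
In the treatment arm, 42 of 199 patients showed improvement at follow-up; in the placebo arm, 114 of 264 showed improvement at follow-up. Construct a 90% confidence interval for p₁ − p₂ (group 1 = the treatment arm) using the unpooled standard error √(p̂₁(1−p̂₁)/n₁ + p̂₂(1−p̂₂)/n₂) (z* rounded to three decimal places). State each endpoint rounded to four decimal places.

p̂₁ = 0.21106, p̂₂ = 0.43182, so the observed difference is -0.22076.
SE = √(0.000836738 + 0.000929361) = √0.001766099 = 0.042025.
z* = 1.645 at the 90% level. Margin of error = 0.06913.
CI: -0.22076 ± 0.06913 = (-0.2899, -0.1516).

(-0.2899, -0.1516)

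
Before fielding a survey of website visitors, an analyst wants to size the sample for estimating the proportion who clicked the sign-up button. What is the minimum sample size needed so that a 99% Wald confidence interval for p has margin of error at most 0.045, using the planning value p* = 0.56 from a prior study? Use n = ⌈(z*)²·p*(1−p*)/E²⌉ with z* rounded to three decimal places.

n = 808

The 99% critical value is z* = 2.576.
p*(1−p*) = 0.56·0.44 = 0.2464.
Required n before rounding: 6.635776 × 0.2464 / 0.045² = 807.435.
⌈807.435⌉ = 808.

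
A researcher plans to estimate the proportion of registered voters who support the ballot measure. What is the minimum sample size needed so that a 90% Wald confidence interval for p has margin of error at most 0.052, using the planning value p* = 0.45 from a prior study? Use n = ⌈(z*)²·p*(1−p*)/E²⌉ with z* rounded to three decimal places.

For 90% confidence, z* = 1.645.
p*(1−p*) = 0.45·0.55 = 0.2475.
Required n before rounding: 2.706025 × 0.2475 / 0.052² = 247.685.
Rounding up, n = 248.

n = 248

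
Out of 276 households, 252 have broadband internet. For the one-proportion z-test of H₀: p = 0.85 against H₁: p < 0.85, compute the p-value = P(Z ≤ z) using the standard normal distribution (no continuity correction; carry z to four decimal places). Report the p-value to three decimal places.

Sample proportion p̂ = 252/276 = 0.91304.
Null standard error: √(0.85·0.15/276) = √0.000461957 = 0.021493.
z = (p̂ − p₀)/SE = (252/276 − 0.85)/0.021493 ≈ 2.9332.
From the standard normal, P(Z ≤ z) = 0.998.

p-value = 0.998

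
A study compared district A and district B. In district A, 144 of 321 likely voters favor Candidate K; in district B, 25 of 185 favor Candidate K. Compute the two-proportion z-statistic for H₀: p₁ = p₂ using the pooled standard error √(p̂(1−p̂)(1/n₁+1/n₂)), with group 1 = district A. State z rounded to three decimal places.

z = 7.200

Sample proportions: p̂₁ = 144/321 = 0.44860 and p̂₂ = 25/185 = 0.13514.
Pooled p̂ = (144+25)/(321+185) = 169/506 = 0.33399.
SE = √[p̂(1−p̂)(1/n₁+1/n₂)] = √[0.33399·0.66601·(1/321+1/185)] ≈ 0.043536.
z = 0.31346/0.043536 = 7.200.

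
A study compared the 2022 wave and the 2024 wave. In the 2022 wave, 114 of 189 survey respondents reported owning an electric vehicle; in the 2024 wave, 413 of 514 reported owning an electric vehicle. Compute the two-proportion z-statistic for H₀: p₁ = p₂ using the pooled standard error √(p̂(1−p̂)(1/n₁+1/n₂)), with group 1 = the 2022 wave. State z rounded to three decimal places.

z = -5.436

p̂₁ = 114/189 = 0.60317, p̂₂ = 413/514 = 0.80350.
Pooled p̂ = (114+413)/(189+514) = 527/703 = 0.74964.
Pooled SE = √[0.1876777·0.00723653] ≈ 0.036853.
z = -0.20033/0.036853 = -5.436.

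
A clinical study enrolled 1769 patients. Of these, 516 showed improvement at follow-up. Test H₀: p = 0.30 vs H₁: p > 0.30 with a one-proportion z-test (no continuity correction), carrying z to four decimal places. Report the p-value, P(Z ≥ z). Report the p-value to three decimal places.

p-value = 0.777

p̂ = 516/1769 = 0.29169.
Null standard error: √(0.30·0.70/1769) = √0.000118711 = 0.010895.
z = (p̂ − p₀)/SE = (516/1769 − 0.30)/0.010895 ≈ -0.7627.
From the standard normal, P(Z ≥ z) = 0.777.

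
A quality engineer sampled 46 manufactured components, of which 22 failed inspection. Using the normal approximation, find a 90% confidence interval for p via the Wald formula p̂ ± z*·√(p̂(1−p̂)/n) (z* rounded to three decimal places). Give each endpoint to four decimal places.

(0.3571, 0.5994)

Sample proportion p̂ = 22/46 = 0.47826.
SE(p̂) = √(0.47826·0.52174/46) = 0.073651.
For 90% confidence, z* = 1.645.
Margin of error: 1.645 × 0.073651 = 0.12116.
Interval: 0.47826 ± 0.12116 → (0.3571, 0.5994).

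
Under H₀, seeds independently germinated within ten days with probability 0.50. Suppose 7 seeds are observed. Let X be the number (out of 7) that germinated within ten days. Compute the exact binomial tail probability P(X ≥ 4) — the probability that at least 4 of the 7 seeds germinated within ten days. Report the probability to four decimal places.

P = 0.5000

X is binomial with n = 7 and p = 0.50.
P(X ≥ 4) = C(7,4)·0.50^4·0.50^3 + C(7,5)·0.50^5·0.50^2 + C(7,6)·0.50^6·0.50^1 + C(7,7)·0.50^7·0.50^0.
= 0.273438 + 0.164062 + 0.054688 + 0.007812 = 0.5000.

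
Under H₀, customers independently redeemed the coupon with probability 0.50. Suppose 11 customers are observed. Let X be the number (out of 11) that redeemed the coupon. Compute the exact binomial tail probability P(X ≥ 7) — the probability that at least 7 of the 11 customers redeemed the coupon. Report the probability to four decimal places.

X ~ Binomial(n=11, p=0.50).
P(X ≥ 7) = Σ_{j=7}^{11} C(11,j)·0.50^j·0.50^{11−j}.
= 0.161133 + 0.080566 + 0.026855 + 0.005371 + 0.000488 = 0.2744.

P = 0.2744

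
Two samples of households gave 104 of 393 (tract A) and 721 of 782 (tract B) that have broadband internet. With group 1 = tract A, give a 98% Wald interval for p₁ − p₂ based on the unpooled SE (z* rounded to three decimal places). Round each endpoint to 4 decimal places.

p̂₁ = 104/393 = 0.26463, p̂₂ = 721/782 = 0.92199; p̂₁ − p̂₂ = -0.65736.
SE = √(0.000495169 + 0.000091970) = √0.000587139 = 0.024231.
z* = 2.326 at the 98% level. Margin of error = 0.05636.
CI: -0.65736 ± 0.05636 = (-0.7137, -0.6010).

(-0.7137, -0.6010)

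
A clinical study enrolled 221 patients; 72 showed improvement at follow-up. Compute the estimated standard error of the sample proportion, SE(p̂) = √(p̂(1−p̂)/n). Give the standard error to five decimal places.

SE = 0.03153

With x = 72 successes in n = 221, p̂ = 0.32579.
p̂(1−p̂) = 0.219651.
Dividing by n and taking the root: √0.000993896 = 0.03153.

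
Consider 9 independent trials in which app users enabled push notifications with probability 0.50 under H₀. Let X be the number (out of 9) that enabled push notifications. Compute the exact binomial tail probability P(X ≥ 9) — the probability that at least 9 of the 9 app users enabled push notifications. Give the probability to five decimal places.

X is binomial with n = 9 and p = 0.50.
P(X ≥ 9) = C(9,9)·0.50^9·0.50^0.
= 0.001953 = 0.00195.

P = 0.00195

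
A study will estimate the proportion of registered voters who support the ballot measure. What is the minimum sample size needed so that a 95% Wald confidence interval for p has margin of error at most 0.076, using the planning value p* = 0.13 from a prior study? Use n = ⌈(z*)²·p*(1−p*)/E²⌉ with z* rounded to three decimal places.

For 95% confidence, z* = 1.960.
p*(1−p*) = 0.1131.
(z*)²·p*(1−p*)/E² = 3.841600·0.1131/0.005776 = 75.222.
Rounding up, n = 76.

n = 76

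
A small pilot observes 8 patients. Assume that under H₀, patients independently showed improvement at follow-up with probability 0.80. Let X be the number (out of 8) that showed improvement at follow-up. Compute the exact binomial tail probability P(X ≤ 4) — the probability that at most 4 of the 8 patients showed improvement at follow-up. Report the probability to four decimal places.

P = 0.0563

X is binomial with n = 8 and p = 0.80.
P(X ≤ 4) = Σ_{j=0}^{4} C(8,j)·0.80^j·0.20^{8−j}.
= 0.000003 + 0.000082 + 0.001147 + 0.009175 + 0.045875 = 0.0563.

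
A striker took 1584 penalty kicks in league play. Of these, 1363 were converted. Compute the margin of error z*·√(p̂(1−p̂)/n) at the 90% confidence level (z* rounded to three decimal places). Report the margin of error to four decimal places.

Sample proportion p̂ = 1363/1584 = 0.86048.
Standard error of p̂: √(0.120054/1584) = √0.000075792 = 0.008706.
The 90% critical value is z* = 1.645.
So ME = 0.0143.

ME = 0.0143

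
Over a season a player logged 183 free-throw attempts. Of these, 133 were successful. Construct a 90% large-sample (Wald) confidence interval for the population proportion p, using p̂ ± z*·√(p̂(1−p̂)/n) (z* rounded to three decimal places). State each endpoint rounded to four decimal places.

(0.6726, 0.7810)

With x = 133 successes in n = 183, p̂ = 0.72678.
Standard error of p̂: √(0.198573/183) = √0.001085097 = 0.032941.
For 90% confidence, z* = 1.645.
Margin of error: 1.645 × 0.032941 = 0.05419.
CI: 0.72678 ± 0.05419 = (0.6726, 0.7810).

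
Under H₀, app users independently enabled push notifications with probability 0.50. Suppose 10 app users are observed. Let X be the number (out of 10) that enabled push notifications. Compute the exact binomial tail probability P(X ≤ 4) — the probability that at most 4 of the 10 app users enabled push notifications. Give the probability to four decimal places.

P = 0.3770

X is binomial with n = 10 and p = 0.50.
P(X ≤ 4) = Σ_{j=0}^{4} C(10,j)·0.50^j·0.50^{10−j}.
= 0.000977 + 0.009766 + 0.043945 + 0.117188 + 0.205078 = 0.3770.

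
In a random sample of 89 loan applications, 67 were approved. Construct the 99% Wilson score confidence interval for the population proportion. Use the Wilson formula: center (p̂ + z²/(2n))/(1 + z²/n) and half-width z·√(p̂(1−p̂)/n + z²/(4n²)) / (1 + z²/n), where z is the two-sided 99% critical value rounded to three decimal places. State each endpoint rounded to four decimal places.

p̂ = 67/89 = 0.75281; z = 2.576, so z² = 6.635776.
1 + z²/n = 1.074559.
Adjusted center: (0.75281 + z²/(2n))/1.074559 = 0.73527.
Radicand: p̂(1−p̂)/n + z²/(4n²) = 0.002090872 + 0.000209436 = 0.002300308.
Half-width = 2.576·√0.002300308/1.074559 = 0.11498.
CI: 0.73527 ± 0.11498 = (0.6203, 0.8502).

(0.6203, 0.8502)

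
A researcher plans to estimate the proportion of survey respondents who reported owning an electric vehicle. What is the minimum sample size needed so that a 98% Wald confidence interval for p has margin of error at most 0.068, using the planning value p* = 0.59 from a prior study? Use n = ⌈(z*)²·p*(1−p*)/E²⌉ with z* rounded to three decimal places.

n = 284

z* = 2.326 at the 98% level.
p*(1−p*) = 0.59·0.41 = 0.2419.
(z*)²·p*(1−p*)/E² = 5.410276·0.2419/0.004624 = 283.033.
⌈283.033⌉ = 284.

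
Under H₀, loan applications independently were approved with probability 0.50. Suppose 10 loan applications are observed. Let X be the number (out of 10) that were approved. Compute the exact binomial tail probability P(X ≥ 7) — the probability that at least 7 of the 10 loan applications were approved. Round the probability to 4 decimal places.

X is binomial with n = 10 and p = 0.50.
P(X ≥ 7) = C(10,7)·0.50^7·0.50^3 + C(10,8)·0.50^8·0.50^2 + C(10,9)·0.50^9·0.50^1 + C(10,10)·0.50^10·0.50^0.
= 0.117188 + 0.043945 + 0.009766 + 0.000977 = 0.1719.

P = 0.1719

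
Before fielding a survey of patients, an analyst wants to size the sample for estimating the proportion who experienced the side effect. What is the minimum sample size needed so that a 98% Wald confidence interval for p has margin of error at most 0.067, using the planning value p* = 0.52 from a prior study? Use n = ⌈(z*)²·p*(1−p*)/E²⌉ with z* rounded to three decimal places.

z* = 2.326 at the 98% level.
p*(1−p*) = 0.52·0.48 = 0.2496.
(z*)²·p*(1−p*)/E² = 5.410276·0.2496/0.004489 = 300.825.
⌈300.825⌉ = 301.

n = 301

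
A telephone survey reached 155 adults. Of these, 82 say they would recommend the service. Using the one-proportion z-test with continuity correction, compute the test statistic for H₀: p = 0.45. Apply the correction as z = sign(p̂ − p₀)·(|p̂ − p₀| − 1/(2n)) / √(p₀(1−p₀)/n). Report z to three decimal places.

z = 1.897

With x = 82 successes in n = 155, p̂ = 0.52903. p̂ − p₀ = 0.079032.
Continuity correction 1/(2n) = 1/310 = 0.003226.
Corrected numerator: |0.079032| − 0.003226 = 0.075806.
SE₀ = √(0.45·0.55/155) = 0.039960.
z = (+)0.075806/0.039960 = 1.897.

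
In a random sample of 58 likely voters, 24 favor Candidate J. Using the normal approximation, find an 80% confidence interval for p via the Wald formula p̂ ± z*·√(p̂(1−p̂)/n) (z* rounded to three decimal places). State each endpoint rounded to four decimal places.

Sample proportion p̂ = 24/58 = 0.41379.
SE = √(p̂(1−p̂)/n) = √(0.242568/58) = 0.064670.
For 80% confidence, z* = 1.282.
Margin of error: 1.282 × 0.064670 = 0.08291.
So the interval runs from 0.3309 to 0.4967.

(0.3309, 0.4967)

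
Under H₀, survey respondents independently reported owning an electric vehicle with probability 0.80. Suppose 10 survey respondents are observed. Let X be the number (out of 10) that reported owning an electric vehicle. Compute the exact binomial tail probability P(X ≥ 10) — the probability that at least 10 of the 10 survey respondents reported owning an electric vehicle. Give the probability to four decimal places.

P = 0.1074

X ~ Binomial(n=10, p=0.80).
P(X ≥ 10) = C(10,10)·0.80^10·0.20^0.
= 0.107374 = 0.1074.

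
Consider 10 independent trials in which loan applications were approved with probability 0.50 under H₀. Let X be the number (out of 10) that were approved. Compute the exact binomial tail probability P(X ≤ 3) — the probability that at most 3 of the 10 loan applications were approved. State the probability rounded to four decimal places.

P = 0.1719

X is binomial with n = 10 and p = 0.50.
P(X ≤ 3) = C(10,0)·0.50^0·0.50^10 + C(10,1)·0.50^1·0.50^9 + C(10,2)·0.50^2·0.50^8 + C(10,3)·0.50^3·0.50^7.
= 0.000977 + 0.009766 + 0.043945 + 0.117188 = 0.1719.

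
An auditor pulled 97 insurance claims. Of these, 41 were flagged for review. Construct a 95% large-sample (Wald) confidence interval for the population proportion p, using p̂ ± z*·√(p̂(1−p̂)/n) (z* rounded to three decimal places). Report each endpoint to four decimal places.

(0.3244, 0.5210)

Sample proportion p̂ = 41/97 = 0.42268.
SE(p̂) = √(0.42268·0.57732/97) = 0.050157.
The 95% critical value is z* = 1.960.
Margin of error: 1.960 × 0.050157 = 0.09831.
CI: 0.42268 ± 0.09831 = (0.3244, 0.5210).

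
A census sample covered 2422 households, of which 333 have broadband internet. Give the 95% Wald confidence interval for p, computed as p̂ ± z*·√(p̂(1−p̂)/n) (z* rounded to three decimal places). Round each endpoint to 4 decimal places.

(0.1238, 0.1512)

p̂ = 333/2422 = 0.13749.
SE = √(p̂(1−p̂)/n) = √(0.118586/2422) = 0.006997.
For 95% confidence, z* = 1.960.
Margin = 1.960·0.006997 = 0.01371.
So the interval runs from 0.1238 to 0.1512.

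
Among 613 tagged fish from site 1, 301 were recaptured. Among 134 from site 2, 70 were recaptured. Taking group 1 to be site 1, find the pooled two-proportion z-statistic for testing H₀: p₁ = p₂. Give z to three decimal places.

z = -0.658

p̂₁ = 301/613 = 0.49103, p̂₂ = 70/134 = 0.52239.
Pooled p̂ = (301+70)/(613+134) = 371/747 = 0.49665.
SE = √[p̂(1−p̂)(1/n₁+1/n₂)] = √[0.49665·0.50335·(1/613+1/134)] ≈ 0.047680.
z = -0.03136/0.047680 = -0.658.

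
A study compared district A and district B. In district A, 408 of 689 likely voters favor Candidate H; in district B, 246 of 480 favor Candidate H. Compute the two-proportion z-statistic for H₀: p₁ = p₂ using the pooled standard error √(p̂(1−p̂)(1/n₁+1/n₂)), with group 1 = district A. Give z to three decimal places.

Sample proportions: p̂₁ = 408/689 = 0.59216 and p̂₂ = 246/480 = 0.51250.
Pooling: p̂ = 654/1169 = 0.55945.
SE = √[p̂(1−p̂)(1/n₁+1/n₂)] = √[0.55945·0.44055·(1/689+1/480)] ≈ 0.029516.
z = (p̂₁ − p̂₂)/SE = (0.59216 − 0.51250)/0.029516 = 0.07966/0.029516 = 2.699.

z = 2.699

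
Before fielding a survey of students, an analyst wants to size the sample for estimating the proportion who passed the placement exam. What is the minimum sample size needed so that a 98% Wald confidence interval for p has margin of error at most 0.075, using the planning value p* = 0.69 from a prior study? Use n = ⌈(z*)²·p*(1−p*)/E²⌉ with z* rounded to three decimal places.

The 98% critical value is z* = 2.326.
p*(1−p*) = 0.2139.
Required n before rounding: 5.410276 × 0.2139 / 0.075² = 205.735.
Rounding up, n = 206.

n = 206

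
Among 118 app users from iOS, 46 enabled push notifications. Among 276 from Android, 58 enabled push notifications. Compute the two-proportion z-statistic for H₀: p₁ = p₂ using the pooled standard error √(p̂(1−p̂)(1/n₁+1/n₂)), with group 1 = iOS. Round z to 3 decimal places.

z = 3.706

Sample proportions: p̂₁ = 46/118 = 0.38983 and p̂₂ = 58/276 = 0.21014.
Pooled p̂ = (46+58)/(118+276) = 104/394 = 0.26396.
Pooled SE = √[0.1942848·0.01209776] ≈ 0.048481.
z = (p̂₁ − p̂₂)/SE = (0.38983 − 0.21014)/0.048481 = 0.17969/0.048481 = 3.706.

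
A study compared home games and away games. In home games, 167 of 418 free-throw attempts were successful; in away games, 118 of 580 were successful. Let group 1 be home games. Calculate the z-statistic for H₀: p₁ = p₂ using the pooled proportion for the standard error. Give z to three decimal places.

z = 6.766

Sample proportions: p̂₁ = 167/418 = 0.39952 and p̂₂ = 118/580 = 0.20345.
Pooling: p̂ = 285/998 = 0.28557.
Pooled SE = √[0.2040203·0.00411648] ≈ 0.028980.
z = 0.19607/0.028980 = 6.766.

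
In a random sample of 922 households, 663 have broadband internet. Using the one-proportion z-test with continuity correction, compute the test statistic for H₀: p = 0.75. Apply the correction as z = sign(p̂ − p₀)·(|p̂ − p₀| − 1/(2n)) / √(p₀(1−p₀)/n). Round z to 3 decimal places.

p̂ = 663/922 = 0.71909. p̂ − p₀ = -0.030911.
Continuity correction 1/(2n) = 1/1844 = 0.000542.
Corrected numerator: |-0.030911| − 0.000542 = 0.030369.
SE₀ = √(0.75·0.25/922) = 0.014261.
z = (−)0.030369/0.014261 = -2.130.

z = -2.130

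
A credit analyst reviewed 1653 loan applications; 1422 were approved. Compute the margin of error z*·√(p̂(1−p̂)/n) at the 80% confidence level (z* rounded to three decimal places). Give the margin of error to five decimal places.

ME = 0.01093

With x = 1422 successes in n = 1653, p̂ = 0.86025.
SE(p̂) = √(0.86025·0.13975/1653) = 0.008528.
z* = 1.282 at the 80% level.
Margin of error = z*·SE = 1.282 × 0.008528 = 0.01093.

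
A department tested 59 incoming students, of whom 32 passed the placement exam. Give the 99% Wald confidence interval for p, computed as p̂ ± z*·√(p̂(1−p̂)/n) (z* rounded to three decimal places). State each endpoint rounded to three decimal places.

(0.375, 0.709)

p̂ = 32/59 = 0.54237.
SE(p̂) = √(0.54237·0.45763/59) = 0.064860.
The 99% critical value is z* = 2.576.
Margin of error: 2.576 × 0.064860 = 0.16708.
CI: 0.54237 ± 0.16708 = (0.375, 0.709).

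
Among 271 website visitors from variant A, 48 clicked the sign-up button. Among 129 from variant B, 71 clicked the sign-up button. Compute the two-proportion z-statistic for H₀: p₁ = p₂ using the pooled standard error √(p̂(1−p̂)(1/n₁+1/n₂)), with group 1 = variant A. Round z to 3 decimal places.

Sample proportions: p̂₁ = 48/271 = 0.17712 and p̂₂ = 71/129 = 0.55039.
Pooled p̂ = (48+71)/(271+129) = 119/400 = 0.29750.
Pooled SE = √[0.2089938·0.01144197] ≈ 0.048901.
z = -0.37327/0.048901 = -7.633.

z = -7.633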